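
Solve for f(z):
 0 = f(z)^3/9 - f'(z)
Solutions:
 f(z) = -3*sqrt(2)*sqrt(-1/(C1 + z))/2
 f(z) = 3*sqrt(2)*sqrt(-1/(C1 + z))/2


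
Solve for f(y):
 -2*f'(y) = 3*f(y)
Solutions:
 f(y) = C1*exp(-3*y/2)


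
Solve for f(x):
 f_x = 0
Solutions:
 f(x) = C1


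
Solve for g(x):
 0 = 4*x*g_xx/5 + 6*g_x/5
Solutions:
 g(x) = C1 + C2/sqrt(x)


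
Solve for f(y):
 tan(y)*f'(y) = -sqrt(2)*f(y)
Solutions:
 f(y) = C1/sin(y)^(sqrt(2))


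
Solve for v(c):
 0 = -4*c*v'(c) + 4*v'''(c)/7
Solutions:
 v(c) = C1 + Integral(C2*airyai(7^(1/3)*c) + C3*airybi(7^(1/3)*c), c)


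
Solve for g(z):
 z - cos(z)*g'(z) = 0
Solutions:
 g(z) = C1 + Integral(z/cos(z), z)


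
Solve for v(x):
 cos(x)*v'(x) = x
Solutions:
 v(x) = C1 + Integral(x/cos(x), x)


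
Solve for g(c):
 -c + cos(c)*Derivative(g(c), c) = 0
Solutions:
 g(c) = C1 + Integral(c/cos(c), c)


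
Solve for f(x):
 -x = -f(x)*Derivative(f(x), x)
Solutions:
 f(x) = -sqrt(C1 + x^2)
 f(x) = sqrt(C1 + x^2)


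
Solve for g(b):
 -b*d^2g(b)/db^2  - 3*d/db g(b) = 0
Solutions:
 g(b) = C1 + C2/b^2


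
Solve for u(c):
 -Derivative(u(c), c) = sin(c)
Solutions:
 u(c) = C1 + cos(c)


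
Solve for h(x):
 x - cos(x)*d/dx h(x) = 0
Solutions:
 h(x) = C1 + Integral(x/cos(x), x)


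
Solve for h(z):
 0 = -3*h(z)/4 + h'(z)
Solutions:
 h(z) = C1*exp(3*z/4)


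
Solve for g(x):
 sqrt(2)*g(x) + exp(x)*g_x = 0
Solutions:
 g(x) = C1*exp(sqrt(2)*exp(-x))


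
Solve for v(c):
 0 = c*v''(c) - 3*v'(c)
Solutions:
 v(c) = C1 + C2*c^4


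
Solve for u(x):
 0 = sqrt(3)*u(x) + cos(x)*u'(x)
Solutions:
 u(x) = C1*(sin(x) - 1)^(sqrt(3)/2)/(sin(x) + 1)^(sqrt(3)/2)


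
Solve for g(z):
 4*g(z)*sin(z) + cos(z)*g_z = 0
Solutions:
 g(z) = C1*cos(z)^4


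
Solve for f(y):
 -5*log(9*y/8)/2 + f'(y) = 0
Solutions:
 f(y) = C1 + 5*y*log(y)/2 - 15*y*log(2)/2 - 5*y/2 + 5*y*log(3)


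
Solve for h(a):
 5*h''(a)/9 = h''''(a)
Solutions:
 h(a) = C1 + C2*a + C3*exp(-sqrt(5)*a/3) + C4*exp(sqrt(5)*a/3)


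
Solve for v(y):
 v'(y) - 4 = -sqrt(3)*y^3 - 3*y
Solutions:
 v(y) = C1 - sqrt(3)*y^4/4 - 3*y^2/2 + 4*y


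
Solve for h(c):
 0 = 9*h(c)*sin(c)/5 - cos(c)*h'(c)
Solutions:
 h(c) = C1/cos(c)^(9/5)


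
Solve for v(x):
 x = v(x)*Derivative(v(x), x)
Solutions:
 v(x) = -sqrt(C1 + x^2)
 v(x) = sqrt(C1 + x^2)


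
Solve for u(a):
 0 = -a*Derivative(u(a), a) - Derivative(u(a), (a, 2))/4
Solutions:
 u(a) = C1 + C2*erf(sqrt(2)*a)


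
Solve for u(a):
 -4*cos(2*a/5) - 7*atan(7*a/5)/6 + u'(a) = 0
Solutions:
 u(a) = C1 + 7*a*atan(7*a/5)/6 - 5*log(49*a^2 + 25)/12 + 10*sin(2*a/5)


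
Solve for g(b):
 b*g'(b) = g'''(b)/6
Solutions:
 g(b) = C1 + Integral(C2*airyai(6^(1/3)*b) + C3*airybi(6^(1/3)*b), b)


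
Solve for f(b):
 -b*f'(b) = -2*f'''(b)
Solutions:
 f(b) = C1 + Integral(C2*airyai(2^(2/3)*b/2) + C3*airybi(2^(2/3)*b/2), b)


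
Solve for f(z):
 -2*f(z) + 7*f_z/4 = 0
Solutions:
 f(z) = C1*exp(8*z/7)


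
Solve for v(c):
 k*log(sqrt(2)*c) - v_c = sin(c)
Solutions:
 v(c) = C1 + c*k*(log(c) - 1) + c*k*log(2)/2 + cos(c)


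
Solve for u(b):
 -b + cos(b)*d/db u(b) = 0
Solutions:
 u(b) = C1 + Integral(b/cos(b), b)


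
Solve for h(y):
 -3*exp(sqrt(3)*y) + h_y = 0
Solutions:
 h(y) = C1 + sqrt(3)*exp(sqrt(3)*y)


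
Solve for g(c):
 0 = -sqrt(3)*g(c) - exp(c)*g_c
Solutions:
 g(c) = C1*exp(sqrt(3)*exp(-c))


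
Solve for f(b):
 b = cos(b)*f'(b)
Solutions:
 f(b) = C1 + Integral(b/cos(b), b)


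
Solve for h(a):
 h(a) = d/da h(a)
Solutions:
 h(a) = C1*exp(a)


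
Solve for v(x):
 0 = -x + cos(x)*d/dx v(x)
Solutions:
 v(x) = C1 + Integral(x/cos(x), x)


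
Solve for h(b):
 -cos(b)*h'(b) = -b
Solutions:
 h(b) = C1 + Integral(b/cos(b), b)


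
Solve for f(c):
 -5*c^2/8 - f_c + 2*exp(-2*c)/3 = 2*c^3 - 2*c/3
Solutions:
 f(c) = C1 - c^4/2 - 5*c^3/24 + c^2/3 - exp(-2*c)/3


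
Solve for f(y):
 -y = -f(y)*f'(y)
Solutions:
 f(y) = -sqrt(C1 + y^2)
 f(y) = sqrt(C1 + y^2)


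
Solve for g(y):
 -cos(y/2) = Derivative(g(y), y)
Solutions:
 g(y) = C1 - 2*sin(y/2)


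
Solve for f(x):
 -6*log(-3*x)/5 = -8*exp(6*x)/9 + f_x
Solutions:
 f(x) = C1 - 6*x*log(-x)/5 + 6*x*(1 - log(3))/5 + 4*exp(6*x)/27


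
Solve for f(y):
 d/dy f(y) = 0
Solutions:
 f(y) = C1


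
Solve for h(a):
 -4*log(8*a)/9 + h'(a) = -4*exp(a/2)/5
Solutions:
 h(a) = C1 + 4*a*log(a)/9 + 4*a*(-1 + 3*log(2))/9 - 8*exp(a/2)/5


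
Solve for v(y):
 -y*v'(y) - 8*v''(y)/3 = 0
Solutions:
 v(y) = C1 + C2*erf(sqrt(3)*y/4)


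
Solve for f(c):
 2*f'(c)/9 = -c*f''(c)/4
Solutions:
 f(c) = C1 + C2*c^(1/9)


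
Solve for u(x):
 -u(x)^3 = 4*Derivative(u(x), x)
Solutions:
 u(x) = -sqrt(2)*sqrt(-1/(C1 - x))
 u(x) = sqrt(2)*sqrt(-1/(C1 - x))


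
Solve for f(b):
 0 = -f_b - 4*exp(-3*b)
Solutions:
 f(b) = C1 + 4*exp(-3*b)/3


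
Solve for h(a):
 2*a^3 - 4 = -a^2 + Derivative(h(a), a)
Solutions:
 h(a) = C1 + a^4/2 + a^3/3 - 4*a


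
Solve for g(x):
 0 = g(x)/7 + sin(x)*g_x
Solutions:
 g(x) = C1*(cos(x) + 1)^(1/14)/(cos(x) - 1)^(1/14)


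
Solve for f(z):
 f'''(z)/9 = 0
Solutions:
 f(z) = C1 + C2*z + C3*z^2


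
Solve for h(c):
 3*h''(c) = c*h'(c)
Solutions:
 h(c) = C1 + C2*erfi(sqrt(6)*c/6)


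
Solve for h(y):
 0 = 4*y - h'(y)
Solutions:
 h(y) = C1 + 2*y^2


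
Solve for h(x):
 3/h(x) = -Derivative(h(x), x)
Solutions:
 h(x) = -sqrt(C1 - 6*x)
 h(x) = sqrt(C1 - 6*x)


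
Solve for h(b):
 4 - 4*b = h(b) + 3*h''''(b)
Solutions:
 h(b) = -4*b + (C1*sin(sqrt(2)*3^(3/4)*b/6) + C2*cos(sqrt(2)*3^(3/4)*b/6))*exp(-sqrt(2)*3^(3/4)*b/6) + (C3*sin(sqrt(2)*3^(3/4)*b/6) + C4*cos(sqrt(2)*3^(3/4)*b/6))*exp(sqrt(2)*3^(3/4)*b/6) + 4


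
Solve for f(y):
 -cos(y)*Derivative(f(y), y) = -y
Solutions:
 f(y) = C1 + Integral(y/cos(y), y)


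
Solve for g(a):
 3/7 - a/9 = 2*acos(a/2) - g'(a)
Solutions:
 g(a) = C1 + a^2/18 + 2*a*acos(a/2) - 3*a/7 - 2*sqrt(4 - a^2)


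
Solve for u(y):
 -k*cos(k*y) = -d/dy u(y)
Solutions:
 u(y) = C1 + sin(k*y)


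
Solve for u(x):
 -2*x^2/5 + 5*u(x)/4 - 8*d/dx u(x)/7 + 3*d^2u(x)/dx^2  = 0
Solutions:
 u(x) = 8*x^2/25 + 512*x/875 + (C1*sin(sqrt(671)*x/42) + C2*cos(sqrt(671)*x/42))*exp(4*x/21) - 30656/30625


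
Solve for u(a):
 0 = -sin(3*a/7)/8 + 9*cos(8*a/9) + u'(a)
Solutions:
 u(a) = C1 - 81*sin(8*a/9)/8 - 7*cos(3*a/7)/24


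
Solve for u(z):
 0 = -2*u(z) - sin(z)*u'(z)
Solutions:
 u(z) = C1*(cos(z) + 1)/(cos(z) - 1)


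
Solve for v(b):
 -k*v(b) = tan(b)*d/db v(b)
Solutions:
 v(b) = C1*exp(-k*log(sin(b)))


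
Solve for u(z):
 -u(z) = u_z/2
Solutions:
 u(z) = C1*exp(-2*z)


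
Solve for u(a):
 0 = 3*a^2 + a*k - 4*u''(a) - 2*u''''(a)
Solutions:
 u(a) = C1 + C2*a + C3*sin(sqrt(2)*a) + C4*cos(sqrt(2)*a) + a^4/16 + a^3*k/24 - 3*a^2/8


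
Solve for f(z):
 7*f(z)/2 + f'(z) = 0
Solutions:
 f(z) = C1*exp(-7*z/2)


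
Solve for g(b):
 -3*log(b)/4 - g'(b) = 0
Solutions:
 g(b) = C1 - 3*b*log(b)/4 + 3*b/4


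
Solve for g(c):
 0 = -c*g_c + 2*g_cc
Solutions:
 g(c) = C1 + C2*erfi(c/2)


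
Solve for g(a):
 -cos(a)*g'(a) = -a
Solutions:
 g(a) = C1 + Integral(a/cos(a), a)


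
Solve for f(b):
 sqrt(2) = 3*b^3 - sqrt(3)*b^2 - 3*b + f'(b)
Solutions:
 f(b) = C1 - 3*b^4/4 + sqrt(3)*b^3/3 + 3*b^2/2 + sqrt(2)*b


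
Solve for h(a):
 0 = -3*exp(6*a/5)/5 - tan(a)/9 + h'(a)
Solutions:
 h(a) = C1 + exp(6*a/5)/2 - log(cos(a))/9


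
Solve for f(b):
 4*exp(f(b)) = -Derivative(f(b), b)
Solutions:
 f(b) = log(1/(C1 + 4*b))


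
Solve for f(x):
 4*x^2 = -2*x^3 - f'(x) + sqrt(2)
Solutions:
 f(x) = C1 - x^4/2 - 4*x^3/3 + sqrt(2)*x


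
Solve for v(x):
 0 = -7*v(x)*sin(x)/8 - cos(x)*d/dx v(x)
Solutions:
 v(x) = C1*cos(x)^(7/8)


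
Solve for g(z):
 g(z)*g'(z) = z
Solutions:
 g(z) = -sqrt(C1 + z^2)
 g(z) = sqrt(C1 + z^2)


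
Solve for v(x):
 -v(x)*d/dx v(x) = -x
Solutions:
 v(x) = -sqrt(C1 + x^2)
 v(x) = sqrt(C1 + x^2)


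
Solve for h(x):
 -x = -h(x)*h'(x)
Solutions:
 h(x) = -sqrt(C1 + x^2)
 h(x) = sqrt(C1 + x^2)


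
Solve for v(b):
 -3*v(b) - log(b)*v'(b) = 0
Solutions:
 v(b) = C1*exp(-3*li(b))


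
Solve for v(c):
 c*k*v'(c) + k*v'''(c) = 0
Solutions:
 v(c) = C1 + Integral(C2*airyai(-c) + C3*airybi(-c), c)


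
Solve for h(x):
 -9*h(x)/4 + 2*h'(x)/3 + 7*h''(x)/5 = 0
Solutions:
 h(x) = C1*exp(x*(-10 + sqrt(2935))/42) + C2*exp(-x*(10 + sqrt(2935))/42)


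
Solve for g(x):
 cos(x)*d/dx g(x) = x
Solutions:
 g(x) = C1 + Integral(x/cos(x), x)


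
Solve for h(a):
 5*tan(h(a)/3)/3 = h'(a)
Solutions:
 h(a) = -3*asin(C1*exp(5*a/9)) + 3*pi
 h(a) = 3*asin(C1*exp(5*a/9))


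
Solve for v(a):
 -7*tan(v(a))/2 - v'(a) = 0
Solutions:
 v(a) = pi - asin(C1*exp(-7*a/2))
 v(a) = asin(C1*exp(-7*a/2))


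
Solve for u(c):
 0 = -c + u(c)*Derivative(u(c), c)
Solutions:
 u(c) = -sqrt(C1 + c^2)
 u(c) = sqrt(C1 + c^2)


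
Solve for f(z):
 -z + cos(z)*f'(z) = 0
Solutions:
 f(z) = C1 + Integral(z/cos(z), z)


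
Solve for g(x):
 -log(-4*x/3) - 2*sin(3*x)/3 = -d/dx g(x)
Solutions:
 g(x) = C1 + x*log(-x) - x*log(3) - x + 2*x*log(2) - 2*cos(3*x)/9


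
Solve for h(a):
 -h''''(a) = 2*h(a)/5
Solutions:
 h(a) = (C1*sin(10^(3/4)*a/10) + C2*cos(10^(3/4)*a/10))*exp(-10^(3/4)*a/10) + (C3*sin(10^(3/4)*a/10) + C4*cos(10^(3/4)*a/10))*exp(10^(3/4)*a/10)


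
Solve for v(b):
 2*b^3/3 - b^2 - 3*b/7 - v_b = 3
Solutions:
 v(b) = C1 + b^4/6 - b^3/3 - 3*b^2/14 - 3*b


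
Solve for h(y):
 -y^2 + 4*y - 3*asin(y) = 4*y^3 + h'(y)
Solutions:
 h(y) = C1 - y^4 - y^3/3 + 2*y^2 - 3*y*asin(y) - 3*sqrt(1 - y^2)


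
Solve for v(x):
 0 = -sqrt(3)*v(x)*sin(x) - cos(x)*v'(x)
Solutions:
 v(x) = C1*cos(x)^(sqrt(3))


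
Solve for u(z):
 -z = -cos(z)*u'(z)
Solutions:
 u(z) = C1 + Integral(z/cos(z), z)


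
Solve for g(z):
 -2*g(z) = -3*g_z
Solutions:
 g(z) = C1*exp(2*z/3)


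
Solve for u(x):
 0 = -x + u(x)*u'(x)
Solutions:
 u(x) = -sqrt(C1 + x^2)
 u(x) = sqrt(C1 + x^2)


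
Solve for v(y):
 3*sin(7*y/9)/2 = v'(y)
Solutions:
 v(y) = C1 - 27*cos(7*y/9)/14


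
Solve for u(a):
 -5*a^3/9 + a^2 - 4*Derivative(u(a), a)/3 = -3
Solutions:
 u(a) = C1 - 5*a^4/48 + a^3/4 + 9*a/4


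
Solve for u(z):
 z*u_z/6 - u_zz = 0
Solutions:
 u(z) = C1 + C2*erfi(sqrt(3)*z/6)


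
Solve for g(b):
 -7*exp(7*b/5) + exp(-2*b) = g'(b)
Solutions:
 g(b) = C1 - 5*exp(7*b/5) - exp(-2*b)/2


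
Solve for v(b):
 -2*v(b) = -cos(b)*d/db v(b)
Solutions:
 v(b) = C1*(sin(b) + 1)/(sin(b) - 1)


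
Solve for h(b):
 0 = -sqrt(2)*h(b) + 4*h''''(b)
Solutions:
 h(b) = C1*exp(-2^(5/8)*b/2) + C2*exp(2^(5/8)*b/2) + C3*sin(2^(5/8)*b/2) + C4*cos(2^(5/8)*b/2)


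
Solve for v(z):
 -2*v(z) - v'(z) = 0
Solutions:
 v(z) = C1*exp(-2*z)


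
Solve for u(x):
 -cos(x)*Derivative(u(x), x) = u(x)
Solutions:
 u(x) = C1*sqrt(sin(x) - 1)/sqrt(sin(x) + 1)


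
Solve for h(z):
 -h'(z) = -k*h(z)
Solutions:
 h(z) = C1*exp(k*z)


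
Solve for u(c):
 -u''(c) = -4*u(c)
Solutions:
 u(c) = C1*exp(-2*c) + C2*exp(2*c)


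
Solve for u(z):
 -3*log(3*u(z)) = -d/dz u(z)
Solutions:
 -Integral(1/(log(_y) + log(3)), (_y, u(z)))/3 = C1 - z


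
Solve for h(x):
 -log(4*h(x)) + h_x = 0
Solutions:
 -Integral(1/(log(_y) + 2*log(2)), (_y, h(x))) = C1 - x


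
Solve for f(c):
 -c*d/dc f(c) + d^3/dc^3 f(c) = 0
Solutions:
 f(c) = C1 + Integral(C2*airyai(c) + C3*airybi(c), c)


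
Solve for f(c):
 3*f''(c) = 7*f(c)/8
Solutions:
 f(c) = C1*exp(-sqrt(42)*c/12) + C2*exp(sqrt(42)*c/12)


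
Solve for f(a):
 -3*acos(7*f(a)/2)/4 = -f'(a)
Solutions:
 Integral(1/acos(7*_y/2), (_y, f(a))) = C1 + 3*a/4


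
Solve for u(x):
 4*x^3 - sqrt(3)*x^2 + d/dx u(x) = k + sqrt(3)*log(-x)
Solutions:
 u(x) = C1 - x^4 + sqrt(3)*x^3/3 + x*(k - sqrt(3)) + sqrt(3)*x*log(-x)


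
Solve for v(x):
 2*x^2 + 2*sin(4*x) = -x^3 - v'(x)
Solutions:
 v(x) = C1 - x^4/4 - 2*x^3/3 + cos(4*x)/2


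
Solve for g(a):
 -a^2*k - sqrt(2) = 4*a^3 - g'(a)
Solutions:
 g(a) = C1 + a^4 + a^3*k/3 + sqrt(2)*a


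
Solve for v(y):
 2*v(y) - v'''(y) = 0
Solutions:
 v(y) = C3*exp(2^(1/3)*y) + (C1*sin(2^(1/3)*sqrt(3)*y/2) + C2*cos(2^(1/3)*sqrt(3)*y/2))*exp(-2^(1/3)*y/2)


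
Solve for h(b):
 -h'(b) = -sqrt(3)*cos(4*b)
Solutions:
 h(b) = C1 + sqrt(3)*sin(4*b)/4


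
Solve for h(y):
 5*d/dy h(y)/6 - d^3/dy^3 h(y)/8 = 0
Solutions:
 h(y) = C1 + C2*exp(-2*sqrt(15)*y/3) + C3*exp(2*sqrt(15)*y/3)


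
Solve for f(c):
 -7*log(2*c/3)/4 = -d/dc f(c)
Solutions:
 f(c) = C1 + 7*c*log(c)/4 - 7*c*log(3)/4 - 7*c/4 + 7*c*log(2)/4


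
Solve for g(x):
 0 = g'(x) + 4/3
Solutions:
 g(x) = C1 - 4*x/3


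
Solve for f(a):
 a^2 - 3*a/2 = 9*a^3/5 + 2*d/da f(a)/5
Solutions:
 f(a) = C1 - 9*a^4/8 + 5*a^3/6 - 15*a^2/8


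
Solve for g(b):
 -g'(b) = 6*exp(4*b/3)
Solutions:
 g(b) = C1 - 9*exp(4*b/3)/2


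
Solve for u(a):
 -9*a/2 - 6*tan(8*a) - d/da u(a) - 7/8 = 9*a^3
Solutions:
 u(a) = C1 - 9*a^4/4 - 9*a^2/4 - 7*a/8 + 3*log(cos(8*a))/4


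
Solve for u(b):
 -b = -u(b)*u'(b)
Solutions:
 u(b) = -sqrt(C1 + b^2)
 u(b) = sqrt(C1 + b^2)


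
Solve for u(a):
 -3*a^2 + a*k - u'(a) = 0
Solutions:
 u(a) = C1 - a^3 + a^2*k/2


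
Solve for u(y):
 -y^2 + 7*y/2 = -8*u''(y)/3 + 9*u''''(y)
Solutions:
 u(y) = C1 + C2*y + C3*exp(-2*sqrt(6)*y/9) + C4*exp(2*sqrt(6)*y/9) + y^4/32 - 7*y^3/32 + 81*y^2/64


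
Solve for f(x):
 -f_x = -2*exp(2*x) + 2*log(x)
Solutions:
 f(x) = C1 - 2*x*log(x) + 2*x + exp(2*x)


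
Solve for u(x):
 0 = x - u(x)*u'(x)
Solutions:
 u(x) = -sqrt(C1 + x^2)
 u(x) = sqrt(C1 + x^2)


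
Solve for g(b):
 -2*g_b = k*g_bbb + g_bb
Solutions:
 g(b) = C1 + C2*exp(b*(sqrt(1 - 8*k) - 1)/(2*k)) + C3*exp(-b*(sqrt(1 - 8*k) + 1)/(2*k))


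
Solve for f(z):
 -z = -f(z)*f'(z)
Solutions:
 f(z) = -sqrt(C1 + z^2)
 f(z) = sqrt(C1 + z^2)


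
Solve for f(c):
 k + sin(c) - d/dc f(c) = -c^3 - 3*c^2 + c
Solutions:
 f(c) = C1 + c^4/4 + c^3 - c^2/2 + c*k - cos(c)


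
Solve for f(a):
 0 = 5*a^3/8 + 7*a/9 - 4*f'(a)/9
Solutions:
 f(a) = C1 + 45*a^4/128 + 7*a^2/8


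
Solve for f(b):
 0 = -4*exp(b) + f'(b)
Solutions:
 f(b) = C1 + 4*exp(b)


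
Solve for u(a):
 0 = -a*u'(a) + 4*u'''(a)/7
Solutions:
 u(a) = C1 + Integral(C2*airyai(14^(1/3)*a/2) + C3*airybi(14^(1/3)*a/2), a)


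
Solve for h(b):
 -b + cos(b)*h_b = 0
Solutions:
 h(b) = C1 + Integral(b/cos(b), b)


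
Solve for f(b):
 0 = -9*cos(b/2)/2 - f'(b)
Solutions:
 f(b) = C1 - 9*sin(b/2)


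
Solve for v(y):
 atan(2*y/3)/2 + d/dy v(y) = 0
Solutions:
 v(y) = C1 - y*atan(2*y/3)/2 + 3*log(4*y^2 + 9)/8


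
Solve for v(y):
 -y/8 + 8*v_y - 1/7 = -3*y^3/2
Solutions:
 v(y) = C1 - 3*y^4/64 + y^2/128 + y/56


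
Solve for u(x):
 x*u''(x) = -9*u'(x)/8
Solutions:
 u(x) = C1 + C2/x^(1/8)


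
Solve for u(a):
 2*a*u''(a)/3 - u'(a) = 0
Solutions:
 u(a) = C1 + C2*a^(5/2)


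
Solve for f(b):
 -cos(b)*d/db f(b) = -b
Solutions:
 f(b) = C1 + Integral(b/cos(b), b)


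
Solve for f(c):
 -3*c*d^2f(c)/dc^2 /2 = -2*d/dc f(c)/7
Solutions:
 f(c) = C1 + C2*c^(25/21)


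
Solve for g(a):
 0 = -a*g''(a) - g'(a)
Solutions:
 g(a) = C1 + C2*log(a)


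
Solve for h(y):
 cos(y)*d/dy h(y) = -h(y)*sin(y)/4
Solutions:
 h(y) = C1*cos(y)^(1/4)


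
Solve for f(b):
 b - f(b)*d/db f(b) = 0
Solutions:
 f(b) = -sqrt(C1 + b^2)
 f(b) = sqrt(C1 + b^2)


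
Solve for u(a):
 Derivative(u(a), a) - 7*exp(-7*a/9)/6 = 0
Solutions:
 u(a) = C1 - 3*exp(-7*a/9)/2


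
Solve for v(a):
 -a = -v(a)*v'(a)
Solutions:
 v(a) = -sqrt(C1 + a^2)
 v(a) = sqrt(C1 + a^2)


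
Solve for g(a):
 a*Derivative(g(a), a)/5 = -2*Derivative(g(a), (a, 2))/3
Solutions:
 g(a) = C1 + C2*erf(sqrt(15)*a/10)


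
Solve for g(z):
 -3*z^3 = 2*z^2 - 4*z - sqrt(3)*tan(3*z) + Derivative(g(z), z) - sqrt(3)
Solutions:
 g(z) = C1 - 3*z^4/4 - 2*z^3/3 + 2*z^2 + sqrt(3)*z - sqrt(3)*log(cos(3*z))/3


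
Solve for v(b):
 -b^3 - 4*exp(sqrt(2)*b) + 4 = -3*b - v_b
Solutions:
 v(b) = C1 + b^4/4 - 3*b^2/2 - 4*b + 2*sqrt(2)*exp(sqrt(2)*b)


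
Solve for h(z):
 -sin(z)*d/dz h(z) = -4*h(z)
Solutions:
 h(z) = C1*(cos(z)^2 - 2*cos(z) + 1)/(cos(z)^2 + 2*cos(z) + 1)


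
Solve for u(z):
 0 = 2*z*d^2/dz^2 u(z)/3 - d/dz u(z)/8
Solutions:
 u(z) = C1 + C2*z^(19/16)


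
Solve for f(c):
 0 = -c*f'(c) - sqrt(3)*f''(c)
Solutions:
 f(c) = C1 + C2*erf(sqrt(2)*3^(3/4)*c/6)


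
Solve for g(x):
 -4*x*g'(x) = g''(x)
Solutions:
 g(x) = C1 + C2*erf(sqrt(2)*x)


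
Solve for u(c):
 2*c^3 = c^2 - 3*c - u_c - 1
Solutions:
 u(c) = C1 - c^4/2 + c^3/3 - 3*c^2/2 - c


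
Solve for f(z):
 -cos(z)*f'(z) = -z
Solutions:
 f(z) = C1 + Integral(z/cos(z), z)


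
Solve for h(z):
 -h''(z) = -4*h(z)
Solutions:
 h(z) = C1*exp(-2*z) + C2*exp(2*z)


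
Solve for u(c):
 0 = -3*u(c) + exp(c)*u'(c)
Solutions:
 u(c) = C1*exp(-3*exp(-c))


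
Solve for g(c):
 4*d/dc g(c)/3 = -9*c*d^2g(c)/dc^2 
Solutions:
 g(c) = C1 + C2*c^(23/27)


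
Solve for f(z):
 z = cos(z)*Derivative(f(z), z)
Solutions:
 f(z) = C1 + Integral(z/cos(z), z)


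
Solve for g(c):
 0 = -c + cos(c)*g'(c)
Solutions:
 g(c) = C1 + Integral(c/cos(c), c)


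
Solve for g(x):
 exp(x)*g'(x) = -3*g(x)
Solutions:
 g(x) = C1*exp(3*exp(-x))


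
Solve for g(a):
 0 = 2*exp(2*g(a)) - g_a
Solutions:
 g(a) = log(-sqrt(-1/(C1 + 2*a))) - log(2)/2
 g(a) = log(-1/(C1 + 2*a))/2 - log(2)/2


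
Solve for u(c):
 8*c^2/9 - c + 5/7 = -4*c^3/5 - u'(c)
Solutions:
 u(c) = C1 - c^4/5 - 8*c^3/27 + c^2/2 - 5*c/7


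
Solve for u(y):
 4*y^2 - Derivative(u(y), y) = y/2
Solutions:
 u(y) = C1 + 4*y^3/3 - y^2/4


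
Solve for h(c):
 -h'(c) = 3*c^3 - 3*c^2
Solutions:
 h(c) = C1 - 3*c^4/4 + c^3


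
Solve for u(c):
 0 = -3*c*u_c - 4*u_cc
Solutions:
 u(c) = C1 + C2*erf(sqrt(6)*c/4)


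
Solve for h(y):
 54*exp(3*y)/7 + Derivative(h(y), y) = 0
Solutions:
 h(y) = C1 - 18*exp(3*y)/7


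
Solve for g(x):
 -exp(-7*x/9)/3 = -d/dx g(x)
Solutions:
 g(x) = C1 - 3*exp(-7*x/9)/7


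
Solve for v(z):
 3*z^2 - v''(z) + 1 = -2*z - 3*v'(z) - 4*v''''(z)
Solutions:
 v(z) = C1 + C4*exp(-z) - z^3/3 - 2*z^2/3 - 7*z/9 + (C2*sin(sqrt(2)*z/2) + C3*cos(sqrt(2)*z/2))*exp(z/2)


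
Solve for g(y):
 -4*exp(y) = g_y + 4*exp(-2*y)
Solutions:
 g(y) = C1 - 4*exp(y) + 2*exp(-2*y)


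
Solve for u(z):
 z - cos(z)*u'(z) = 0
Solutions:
 u(z) = C1 + Integral(z/cos(z), z)


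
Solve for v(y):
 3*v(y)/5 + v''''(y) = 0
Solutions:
 v(y) = (C1*sin(sqrt(2)*3^(1/4)*5^(3/4)*y/10) + C2*cos(sqrt(2)*3^(1/4)*5^(3/4)*y/10))*exp(-sqrt(2)*3^(1/4)*5^(3/4)*y/10) + (C3*sin(sqrt(2)*3^(1/4)*5^(3/4)*y/10) + C4*cos(sqrt(2)*3^(1/4)*5^(3/4)*y/10))*exp(sqrt(2)*3^(1/4)*5^(3/4)*y/10)


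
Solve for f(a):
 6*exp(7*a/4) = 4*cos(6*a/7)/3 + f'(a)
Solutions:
 f(a) = C1 + 24*exp(7*a/4)/7 - 14*sin(6*a/7)/9


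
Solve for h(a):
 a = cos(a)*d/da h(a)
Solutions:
 h(a) = C1 + Integral(a/cos(a), a)


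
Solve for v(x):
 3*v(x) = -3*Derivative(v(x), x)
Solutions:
 v(x) = C1*exp(-x)


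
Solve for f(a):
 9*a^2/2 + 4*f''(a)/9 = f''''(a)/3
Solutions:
 f(a) = C1 + C2*a + C3*exp(-2*sqrt(3)*a/3) + C4*exp(2*sqrt(3)*a/3) - 27*a^4/32 - 243*a^2/32


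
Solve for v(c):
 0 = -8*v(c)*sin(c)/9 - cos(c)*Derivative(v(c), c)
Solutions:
 v(c) = C1*cos(c)^(8/9)


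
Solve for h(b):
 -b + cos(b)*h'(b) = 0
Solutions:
 h(b) = C1 + Integral(b/cos(b), b)


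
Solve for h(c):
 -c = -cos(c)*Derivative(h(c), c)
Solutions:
 h(c) = C1 + Integral(c/cos(c), c)


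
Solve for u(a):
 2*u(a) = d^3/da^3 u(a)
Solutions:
 u(a) = C3*exp(2^(1/3)*a) + (C1*sin(2^(1/3)*sqrt(3)*a/2) + C2*cos(2^(1/3)*sqrt(3)*a/2))*exp(-2^(1/3)*a/2)


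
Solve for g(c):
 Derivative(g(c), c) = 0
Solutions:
 g(c) = C1


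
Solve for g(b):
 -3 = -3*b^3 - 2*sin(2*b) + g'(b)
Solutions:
 g(b) = C1 + 3*b^4/4 - 3*b - cos(2*b)


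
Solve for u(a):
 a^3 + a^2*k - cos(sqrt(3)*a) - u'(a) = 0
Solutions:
 u(a) = C1 + a^4/4 + a^3*k/3 - sqrt(3)*sin(sqrt(3)*a)/3


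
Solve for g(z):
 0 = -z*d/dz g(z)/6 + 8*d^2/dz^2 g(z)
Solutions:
 g(z) = C1 + C2*erfi(sqrt(6)*z/24)


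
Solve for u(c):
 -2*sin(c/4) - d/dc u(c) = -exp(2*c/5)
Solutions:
 u(c) = C1 + 5*exp(2*c/5)/2 + 8*cos(c/4)


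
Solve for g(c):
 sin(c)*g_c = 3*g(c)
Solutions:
 g(c) = C1*(cos(c) - 1)^(3/2)/(cos(c) + 1)^(3/2)


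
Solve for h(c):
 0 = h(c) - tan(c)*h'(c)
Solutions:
 h(c) = C1*sin(c)


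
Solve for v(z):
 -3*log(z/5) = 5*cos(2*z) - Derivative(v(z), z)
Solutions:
 v(z) = C1 + 3*z*log(z) - 3*z*log(5) - 3*z + 5*sin(2*z)/2


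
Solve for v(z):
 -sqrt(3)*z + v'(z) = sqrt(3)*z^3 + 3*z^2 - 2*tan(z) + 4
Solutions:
 v(z) = C1 + sqrt(3)*z^4/4 + z^3 + sqrt(3)*z^2/2 + 4*z + 2*log(cos(z))


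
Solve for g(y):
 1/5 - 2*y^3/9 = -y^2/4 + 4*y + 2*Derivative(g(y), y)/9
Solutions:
 g(y) = C1 - y^4/4 + 3*y^3/8 - 9*y^2 + 9*y/10


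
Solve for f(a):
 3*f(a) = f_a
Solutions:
 f(a) = C1*exp(3*a)


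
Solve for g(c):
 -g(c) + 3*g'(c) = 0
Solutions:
 g(c) = C1*exp(c/3)


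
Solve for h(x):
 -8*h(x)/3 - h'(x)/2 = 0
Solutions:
 h(x) = C1*exp(-16*x/3)


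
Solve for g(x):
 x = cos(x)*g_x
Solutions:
 g(x) = C1 + Integral(x/cos(x), x)


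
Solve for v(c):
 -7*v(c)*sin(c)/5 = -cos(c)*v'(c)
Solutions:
 v(c) = C1/cos(c)^(7/5)


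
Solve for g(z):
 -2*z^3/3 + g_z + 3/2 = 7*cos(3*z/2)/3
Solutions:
 g(z) = C1 + z^4/6 - 3*z/2 + 14*sin(3*z/2)/9


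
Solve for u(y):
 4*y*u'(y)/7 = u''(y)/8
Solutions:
 u(y) = C1 + C2*erfi(4*sqrt(7)*y/7)


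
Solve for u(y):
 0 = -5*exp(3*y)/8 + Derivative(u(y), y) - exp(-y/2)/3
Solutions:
 u(y) = C1 + 5*exp(3*y)/24 - 2*exp(-y/2)/3


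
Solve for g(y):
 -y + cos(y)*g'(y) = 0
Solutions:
 g(y) = C1 + Integral(y/cos(y), y)


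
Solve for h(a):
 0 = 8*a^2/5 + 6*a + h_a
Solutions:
 h(a) = C1 - 8*a^3/15 - 3*a^2


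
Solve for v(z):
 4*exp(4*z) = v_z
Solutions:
 v(z) = C1 + exp(4*z)


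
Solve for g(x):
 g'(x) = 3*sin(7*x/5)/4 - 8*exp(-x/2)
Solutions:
 g(x) = C1 - 15*cos(7*x/5)/28 + 16*exp(-x/2)


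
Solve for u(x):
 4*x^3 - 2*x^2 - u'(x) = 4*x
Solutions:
 u(x) = C1 + x^4 - 2*x^3/3 - 2*x^2


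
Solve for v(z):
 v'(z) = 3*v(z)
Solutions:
 v(z) = C1*exp(3*z)


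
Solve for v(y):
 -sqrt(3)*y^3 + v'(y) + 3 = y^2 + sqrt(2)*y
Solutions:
 v(y) = C1 + sqrt(3)*y^4/4 + y^3/3 + sqrt(2)*y^2/2 - 3*y


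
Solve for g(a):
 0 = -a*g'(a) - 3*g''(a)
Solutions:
 g(a) = C1 + C2*erf(sqrt(6)*a/6)


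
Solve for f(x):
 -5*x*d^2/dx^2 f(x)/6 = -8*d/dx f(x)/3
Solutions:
 f(x) = C1 + C2*x^(21/5)


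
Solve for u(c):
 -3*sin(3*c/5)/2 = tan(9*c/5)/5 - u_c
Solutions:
 u(c) = C1 - log(cos(9*c/5))/9 - 5*cos(3*c/5)/2


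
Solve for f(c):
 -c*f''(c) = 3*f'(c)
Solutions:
 f(c) = C1 + C2/c^2


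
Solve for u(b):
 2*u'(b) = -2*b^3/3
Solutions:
 u(b) = C1 - b^4/12


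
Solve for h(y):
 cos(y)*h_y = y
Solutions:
 h(y) = C1 + Integral(y/cos(y), y)


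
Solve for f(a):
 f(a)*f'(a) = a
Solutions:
 f(a) = -sqrt(C1 + a^2)
 f(a) = sqrt(C1 + a^2)


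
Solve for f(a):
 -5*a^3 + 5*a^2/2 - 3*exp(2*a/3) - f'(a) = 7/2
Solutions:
 f(a) = C1 - 5*a^4/4 + 5*a^3/6 - 7*a/2 - 9*exp(2*a/3)/2


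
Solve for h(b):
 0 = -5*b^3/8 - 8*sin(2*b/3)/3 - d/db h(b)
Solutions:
 h(b) = C1 - 5*b^4/32 + 4*cos(2*b/3)


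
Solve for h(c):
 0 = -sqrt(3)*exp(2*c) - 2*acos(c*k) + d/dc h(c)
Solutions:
 h(c) = C1 + 2*Piecewise((c*acos(c*k) - sqrt(-c^2*k^2 + 1)/k, Ne(k, 0)), (pi*c/2, True)) + sqrt(3)*exp(2*c)/2


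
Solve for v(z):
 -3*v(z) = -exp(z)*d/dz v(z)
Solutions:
 v(z) = C1*exp(-3*exp(-z))


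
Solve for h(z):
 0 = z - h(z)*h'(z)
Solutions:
 h(z) = -sqrt(C1 + z^2)
 h(z) = sqrt(C1 + z^2)


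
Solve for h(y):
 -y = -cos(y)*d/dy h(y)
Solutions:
 h(y) = C1 + Integral(y/cos(y), y)


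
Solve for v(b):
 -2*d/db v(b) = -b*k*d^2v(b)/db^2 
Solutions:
 v(b) = C1 + b^(((re(k) + 2)*re(k) + im(k)^2)/(re(k)^2 + im(k)^2))*(C2*sin(2*log(b)*Abs(im(k))/(re(k)^2 + im(k)^2)) + C3*cos(2*log(b)*im(k)/(re(k)^2 + im(k)^2)))


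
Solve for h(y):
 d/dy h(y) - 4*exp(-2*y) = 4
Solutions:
 h(y) = C1 + 4*y - 2*exp(-2*y)


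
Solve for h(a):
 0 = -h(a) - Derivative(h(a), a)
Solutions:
 h(a) = C1*exp(-a)


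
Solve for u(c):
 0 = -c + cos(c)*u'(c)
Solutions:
 u(c) = C1 + Integral(c/cos(c), c)


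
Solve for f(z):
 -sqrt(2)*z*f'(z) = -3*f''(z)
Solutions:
 f(z) = C1 + C2*erfi(2^(3/4)*sqrt(3)*z/6)


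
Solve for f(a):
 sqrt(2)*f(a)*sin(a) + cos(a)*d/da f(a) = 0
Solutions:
 f(a) = C1*cos(a)^(sqrt(2))


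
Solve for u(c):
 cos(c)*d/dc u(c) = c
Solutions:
 u(c) = C1 + Integral(c/cos(c), c)


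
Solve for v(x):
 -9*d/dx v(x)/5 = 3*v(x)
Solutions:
 v(x) = C1*exp(-5*x/3)


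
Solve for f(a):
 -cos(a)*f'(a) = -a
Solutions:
 f(a) = C1 + Integral(a/cos(a), a)


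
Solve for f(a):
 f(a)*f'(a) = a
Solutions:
 f(a) = -sqrt(C1 + a^2)
 f(a) = sqrt(C1 + a^2)


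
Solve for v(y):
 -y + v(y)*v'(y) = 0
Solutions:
 v(y) = -sqrt(C1 + y^2)
 v(y) = sqrt(C1 + y^2)


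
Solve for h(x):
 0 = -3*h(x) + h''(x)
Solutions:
 h(x) = C1*exp(-sqrt(3)*x) + C2*exp(sqrt(3)*x)


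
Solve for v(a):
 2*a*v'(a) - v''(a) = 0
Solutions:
 v(a) = C1 + C2*erfi(a)


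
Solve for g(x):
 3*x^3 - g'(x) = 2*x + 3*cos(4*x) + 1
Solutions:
 g(x) = C1 + 3*x^4/4 - x^2 - x - 3*sin(4*x)/4


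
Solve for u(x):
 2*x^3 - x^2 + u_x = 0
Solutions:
 u(x) = C1 - x^4/2 + x^3/3


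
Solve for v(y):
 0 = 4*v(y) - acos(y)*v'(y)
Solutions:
 v(y) = C1*exp(4*Integral(1/acos(y), y))


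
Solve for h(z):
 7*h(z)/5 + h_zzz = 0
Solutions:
 h(z) = C3*exp(-5^(2/3)*7^(1/3)*z/5) + (C1*sin(sqrt(3)*5^(2/3)*7^(1/3)*z/10) + C2*cos(sqrt(3)*5^(2/3)*7^(1/3)*z/10))*exp(5^(2/3)*7^(1/3)*z/10)


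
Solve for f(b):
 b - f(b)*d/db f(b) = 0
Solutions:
 f(b) = -sqrt(C1 + b^2)
 f(b) = sqrt(C1 + b^2)


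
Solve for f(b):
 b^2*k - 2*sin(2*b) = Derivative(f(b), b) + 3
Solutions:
 f(b) = C1 + b^3*k/3 - 3*b + cos(2*b)


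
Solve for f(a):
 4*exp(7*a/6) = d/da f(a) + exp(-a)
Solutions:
 f(a) = C1 + 24*exp(7*a/6)/7 + exp(-a)


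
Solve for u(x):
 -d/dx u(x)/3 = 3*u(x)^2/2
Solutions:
 u(x) = 2/(C1 + 9*x)


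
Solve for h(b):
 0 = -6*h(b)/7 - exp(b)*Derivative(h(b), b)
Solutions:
 h(b) = C1*exp(6*exp(-b)/7)


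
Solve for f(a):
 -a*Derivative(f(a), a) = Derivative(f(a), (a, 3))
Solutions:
 f(a) = C1 + Integral(C2*airyai(-a) + C3*airybi(-a), a)


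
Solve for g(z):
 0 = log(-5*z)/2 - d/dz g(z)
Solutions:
 g(z) = C1 + z*log(-z)/2 + z*(-1 + log(5))/2


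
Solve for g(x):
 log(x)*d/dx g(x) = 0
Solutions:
 g(x) = C1


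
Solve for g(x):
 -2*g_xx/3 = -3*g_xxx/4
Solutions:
 g(x) = C1 + C2*x + C3*exp(8*x/9)


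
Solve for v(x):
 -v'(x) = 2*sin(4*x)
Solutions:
 v(x) = C1 + cos(4*x)/2


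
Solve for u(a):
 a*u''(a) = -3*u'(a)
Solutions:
 u(a) = C1 + C2/a^2


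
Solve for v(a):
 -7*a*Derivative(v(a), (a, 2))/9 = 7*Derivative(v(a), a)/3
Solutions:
 v(a) = C1 + C2/a^2


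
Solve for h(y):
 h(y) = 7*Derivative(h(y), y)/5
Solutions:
 h(y) = C1*exp(5*y/7)


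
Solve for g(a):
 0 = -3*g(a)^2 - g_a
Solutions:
 g(a) = 1/(C1 + 3*a)


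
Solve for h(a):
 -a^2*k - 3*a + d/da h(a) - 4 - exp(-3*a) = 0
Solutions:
 h(a) = C1 + a^3*k/3 + 3*a^2/2 + 4*a - exp(-3*a)/3


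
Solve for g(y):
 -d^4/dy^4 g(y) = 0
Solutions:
 g(y) = C1 + C2*y + C3*y^2 + C4*y^3


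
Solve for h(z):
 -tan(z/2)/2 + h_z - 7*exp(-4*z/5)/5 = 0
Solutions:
 h(z) = C1 + log(tan(z/2)^2 + 1)/2 - 7*exp(-4*z/5)/4


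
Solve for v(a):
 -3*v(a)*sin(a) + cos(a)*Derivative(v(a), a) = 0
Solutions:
 v(a) = C1/cos(a)^3


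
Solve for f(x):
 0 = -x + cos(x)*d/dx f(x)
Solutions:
 f(x) = C1 + Integral(x/cos(x), x)


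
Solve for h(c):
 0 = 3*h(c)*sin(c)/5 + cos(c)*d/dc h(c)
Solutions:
 h(c) = C1*cos(c)^(3/5)


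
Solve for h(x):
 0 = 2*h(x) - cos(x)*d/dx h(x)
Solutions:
 h(x) = C1*(sin(x) + 1)/(sin(x) - 1)


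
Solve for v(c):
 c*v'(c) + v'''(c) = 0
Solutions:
 v(c) = C1 + Integral(C2*airyai(-c) + C3*airybi(-c), c)


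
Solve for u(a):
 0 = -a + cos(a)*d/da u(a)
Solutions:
 u(a) = C1 + Integral(a/cos(a), a)


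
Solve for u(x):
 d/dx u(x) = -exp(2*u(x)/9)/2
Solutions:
 u(x) = 9*log(-sqrt(-1/(C1 - x))) + 9*log(3)
 u(x) = 9*log(-1/(C1 - x))/2 + 9*log(3)


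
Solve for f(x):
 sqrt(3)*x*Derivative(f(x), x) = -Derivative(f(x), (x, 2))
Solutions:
 f(x) = C1 + C2*erf(sqrt(2)*3^(1/4)*x/2)


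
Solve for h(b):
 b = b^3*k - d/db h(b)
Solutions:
 h(b) = C1 + b^4*k/4 - b^2/2


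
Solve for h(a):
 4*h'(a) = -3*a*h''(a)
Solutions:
 h(a) = C1 + C2/a^(1/3)


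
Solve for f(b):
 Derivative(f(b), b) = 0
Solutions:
 f(b) = C1


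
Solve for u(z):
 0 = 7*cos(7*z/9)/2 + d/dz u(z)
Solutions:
 u(z) = C1 - 9*sin(7*z/9)/2


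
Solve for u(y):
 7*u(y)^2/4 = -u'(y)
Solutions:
 u(y) = 4/(C1 + 7*y)


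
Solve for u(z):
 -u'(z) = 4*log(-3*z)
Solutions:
 u(z) = C1 - 4*z*log(-z) + 4*z*(1 - log(3))


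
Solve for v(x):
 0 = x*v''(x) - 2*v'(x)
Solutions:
 v(x) = C1 + C2*x^3


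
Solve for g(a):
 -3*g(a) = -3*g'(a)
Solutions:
 g(a) = C1*exp(a)


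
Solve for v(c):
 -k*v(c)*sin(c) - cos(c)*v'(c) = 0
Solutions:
 v(c) = C1*exp(k*log(cos(c)))


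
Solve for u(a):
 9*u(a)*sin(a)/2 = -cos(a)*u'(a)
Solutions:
 u(a) = C1*cos(a)^(9/2)


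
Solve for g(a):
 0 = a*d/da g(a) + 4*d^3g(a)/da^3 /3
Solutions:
 g(a) = C1 + Integral(C2*airyai(-6^(1/3)*a/2) + C3*airybi(-6^(1/3)*a/2), a)


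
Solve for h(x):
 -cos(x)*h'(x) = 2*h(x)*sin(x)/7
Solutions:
 h(x) = C1*cos(x)^(2/7)


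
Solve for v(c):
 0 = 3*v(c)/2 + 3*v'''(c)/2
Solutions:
 v(c) = C3*exp(-c) + (C1*sin(sqrt(3)*c/2) + C2*cos(sqrt(3)*c/2))*exp(c/2)


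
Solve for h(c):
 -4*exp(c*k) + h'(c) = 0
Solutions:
 h(c) = C1 + 4*exp(c*k)/k


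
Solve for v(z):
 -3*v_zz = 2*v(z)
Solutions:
 v(z) = C1*sin(sqrt(6)*z/3) + C2*cos(sqrt(6)*z/3)


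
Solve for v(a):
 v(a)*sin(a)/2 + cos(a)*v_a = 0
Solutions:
 v(a) = C1*sqrt(cos(a))


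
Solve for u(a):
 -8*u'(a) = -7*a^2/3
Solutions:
 u(a) = C1 + 7*a^3/72


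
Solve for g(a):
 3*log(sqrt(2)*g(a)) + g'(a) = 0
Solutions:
 2*Integral(1/(2*log(_y) + log(2)), (_y, g(a)))/3 = C1 - a


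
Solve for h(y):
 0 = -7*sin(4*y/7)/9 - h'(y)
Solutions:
 h(y) = C1 + 49*cos(4*y/7)/36


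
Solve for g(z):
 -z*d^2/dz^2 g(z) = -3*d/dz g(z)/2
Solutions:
 g(z) = C1 + C2*z^(5/2)


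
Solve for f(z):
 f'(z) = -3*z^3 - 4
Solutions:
 f(z) = C1 - 3*z^4/4 - 4*z


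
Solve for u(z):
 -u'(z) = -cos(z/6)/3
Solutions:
 u(z) = C1 + 2*sin(z/6)


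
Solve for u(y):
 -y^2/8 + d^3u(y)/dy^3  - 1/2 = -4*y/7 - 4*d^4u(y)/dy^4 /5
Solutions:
 u(y) = C1 + C2*y + C3*y^2 + C4*exp(-5*y/4) + y^5/480 - 9*y^4/280 + 391*y^3/2100


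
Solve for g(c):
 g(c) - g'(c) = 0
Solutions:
 g(c) = C1*exp(c)


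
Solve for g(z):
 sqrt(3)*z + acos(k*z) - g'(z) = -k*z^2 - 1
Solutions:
 g(z) = C1 + k*z^3/3 + sqrt(3)*z^2/2 + z + Piecewise((z*acos(k*z) - sqrt(-k^2*z^2 + 1)/k, Ne(k, 0)), (pi*z/2, True))


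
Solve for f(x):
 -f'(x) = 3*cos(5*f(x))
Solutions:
 f(x) = -asin((C1 + exp(30*x))/(C1 - exp(30*x)))/5 + pi/5
 f(x) = asin((C1 + exp(30*x))/(C1 - exp(30*x)))/5


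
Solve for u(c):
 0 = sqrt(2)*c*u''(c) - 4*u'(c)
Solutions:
 u(c) = C1 + C2*c^(1 + 2*sqrt(2))


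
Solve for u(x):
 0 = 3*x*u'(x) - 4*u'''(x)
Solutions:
 u(x) = C1 + Integral(C2*airyai(6^(1/3)*x/2) + C3*airybi(6^(1/3)*x/2), x)


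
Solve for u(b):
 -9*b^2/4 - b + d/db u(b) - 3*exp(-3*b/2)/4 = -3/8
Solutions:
 u(b) = C1 + 3*b^3/4 + b^2/2 - 3*b/8 - exp(-3*b/2)/2


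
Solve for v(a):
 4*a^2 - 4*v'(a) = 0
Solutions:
 v(a) = C1 + a^3/3


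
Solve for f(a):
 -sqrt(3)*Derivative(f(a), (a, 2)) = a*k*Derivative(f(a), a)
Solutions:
 f(a) = Piecewise((-sqrt(2)*3^(1/4)*sqrt(pi)*C1*erf(sqrt(2)*3^(3/4)*a*sqrt(k)/6)/(2*sqrt(k)) - C2, (k > 0) | (k < 0)), (-C1*a - C2, True))


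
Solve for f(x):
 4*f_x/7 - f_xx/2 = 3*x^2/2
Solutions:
 f(x) = C1 + C2*exp(8*x/7) + 7*x^3/8 + 147*x^2/64 + 1029*x/256


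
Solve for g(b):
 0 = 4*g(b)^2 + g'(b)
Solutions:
 g(b) = 1/(C1 + 4*b)


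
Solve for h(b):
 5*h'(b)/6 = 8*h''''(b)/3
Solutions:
 h(b) = C1 + C4*exp(2^(2/3)*5^(1/3)*b/4) + (C2*sin(2^(2/3)*sqrt(3)*5^(1/3)*b/8) + C3*cos(2^(2/3)*sqrt(3)*5^(1/3)*b/8))*exp(-2^(2/3)*5^(1/3)*b/8)


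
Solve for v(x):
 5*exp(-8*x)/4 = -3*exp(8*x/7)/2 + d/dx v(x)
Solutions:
 v(x) = C1 + 21*exp(8*x/7)/16 - 5*exp(-8*x)/32


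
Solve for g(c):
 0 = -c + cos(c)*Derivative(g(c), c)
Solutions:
 g(c) = C1 + Integral(c/cos(c), c)


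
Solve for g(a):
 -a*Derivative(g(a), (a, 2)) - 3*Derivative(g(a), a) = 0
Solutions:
 g(a) = C1 + C2/a^2


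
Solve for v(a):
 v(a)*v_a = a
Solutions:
 v(a) = -sqrt(C1 + a^2)
 v(a) = sqrt(C1 + a^2)


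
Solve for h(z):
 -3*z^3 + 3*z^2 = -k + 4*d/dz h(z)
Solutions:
 h(z) = C1 + k*z/4 - 3*z^4/16 + z^3/4


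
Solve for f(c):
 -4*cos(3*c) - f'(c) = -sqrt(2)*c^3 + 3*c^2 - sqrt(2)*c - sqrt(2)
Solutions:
 f(c) = C1 + sqrt(2)*c^4/4 - c^3 + sqrt(2)*c^2/2 + sqrt(2)*c - 4*sin(3*c)/3


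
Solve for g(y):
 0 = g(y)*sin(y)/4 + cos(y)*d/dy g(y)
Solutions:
 g(y) = C1*cos(y)^(1/4)


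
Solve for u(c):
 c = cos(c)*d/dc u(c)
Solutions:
 u(c) = C1 + Integral(c/cos(c), c)


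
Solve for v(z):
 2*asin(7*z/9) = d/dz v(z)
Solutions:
 v(z) = C1 + 2*z*asin(7*z/9) + 2*sqrt(81 - 49*z^2)/7


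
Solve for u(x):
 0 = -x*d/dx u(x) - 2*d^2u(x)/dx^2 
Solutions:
 u(x) = C1 + C2*erf(x/2)


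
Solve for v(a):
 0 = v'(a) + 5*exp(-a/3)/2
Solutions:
 v(a) = C1 + 15*exp(-a/3)/2


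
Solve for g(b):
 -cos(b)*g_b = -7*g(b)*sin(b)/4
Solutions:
 g(b) = C1/cos(b)^(7/4)


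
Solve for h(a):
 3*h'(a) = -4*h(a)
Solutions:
 h(a) = C1*exp(-4*a/3)


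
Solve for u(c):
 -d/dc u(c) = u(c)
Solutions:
 u(c) = C1*exp(-c)


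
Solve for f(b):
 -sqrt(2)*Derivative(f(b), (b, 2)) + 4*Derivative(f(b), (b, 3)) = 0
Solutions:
 f(b) = C1 + C2*b + C3*exp(sqrt(2)*b/4)


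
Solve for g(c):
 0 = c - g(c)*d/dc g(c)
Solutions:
 g(c) = -sqrt(C1 + c^2)
 g(c) = sqrt(C1 + c^2)


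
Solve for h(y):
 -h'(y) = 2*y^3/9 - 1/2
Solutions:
 h(y) = C1 - y^4/18 + y/2


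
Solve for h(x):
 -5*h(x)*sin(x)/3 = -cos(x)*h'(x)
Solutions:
 h(x) = C1/cos(x)^(5/3)


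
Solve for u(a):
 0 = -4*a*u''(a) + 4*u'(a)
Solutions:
 u(a) = C1 + C2*a^2


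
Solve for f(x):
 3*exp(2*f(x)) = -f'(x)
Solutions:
 f(x) = log(-sqrt(-1/(C1 - 3*x))) - log(2)/2
 f(x) = log(-1/(C1 - 3*x))/2 - log(2)/2


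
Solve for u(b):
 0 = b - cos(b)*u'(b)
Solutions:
 u(b) = C1 + Integral(b/cos(b), b)


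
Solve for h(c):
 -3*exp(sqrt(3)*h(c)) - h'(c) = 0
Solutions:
 h(c) = sqrt(3)*(2*log(1/(C1 + 3*c)) - log(3))/6


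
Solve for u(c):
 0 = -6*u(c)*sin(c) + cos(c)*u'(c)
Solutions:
 u(c) = C1/cos(c)^6


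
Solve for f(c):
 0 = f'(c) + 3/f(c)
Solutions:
 f(c) = -sqrt(C1 - 6*c)
 f(c) = sqrt(C1 - 6*c)


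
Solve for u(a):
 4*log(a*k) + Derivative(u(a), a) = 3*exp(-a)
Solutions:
 u(a) = C1 - 4*a*log(a*k) + 4*a - 3*exp(-a)


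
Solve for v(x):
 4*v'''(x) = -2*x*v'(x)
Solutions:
 v(x) = C1 + Integral(C2*airyai(-2^(2/3)*x/2) + C3*airybi(-2^(2/3)*x/2), x)


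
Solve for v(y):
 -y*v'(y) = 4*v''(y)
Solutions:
 v(y) = C1 + C2*erf(sqrt(2)*y/4)


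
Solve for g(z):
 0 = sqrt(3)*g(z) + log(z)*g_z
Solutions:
 g(z) = C1*exp(-sqrt(3)*li(z))


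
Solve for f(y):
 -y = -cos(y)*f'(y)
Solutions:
 f(y) = C1 + Integral(y/cos(y), y)


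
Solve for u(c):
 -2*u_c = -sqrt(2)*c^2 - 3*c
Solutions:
 u(c) = C1 + sqrt(2)*c^3/6 + 3*c^2/4


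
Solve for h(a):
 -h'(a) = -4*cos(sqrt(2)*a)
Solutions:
 h(a) = C1 + 2*sqrt(2)*sin(sqrt(2)*a)


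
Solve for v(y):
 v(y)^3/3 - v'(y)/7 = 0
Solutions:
 v(y) = -sqrt(6)*sqrt(-1/(C1 + 7*y))/2
 v(y) = sqrt(6)*sqrt(-1/(C1 + 7*y))/2


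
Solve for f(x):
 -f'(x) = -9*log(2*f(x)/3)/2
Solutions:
 -2*Integral(1/(log(_y) - log(3) + log(2)), (_y, f(x)))/9 = C1 - x


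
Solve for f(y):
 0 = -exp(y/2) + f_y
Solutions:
 f(y) = C1 + 2*exp(y/2)


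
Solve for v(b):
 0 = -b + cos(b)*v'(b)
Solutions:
 v(b) = C1 + Integral(b/cos(b), b)


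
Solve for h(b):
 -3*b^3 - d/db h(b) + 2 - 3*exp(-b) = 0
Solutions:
 h(b) = C1 - 3*b^4/4 + 2*b + 3*exp(-b)


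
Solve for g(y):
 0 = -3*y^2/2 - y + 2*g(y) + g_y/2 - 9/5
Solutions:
 g(y) = C1*exp(-4*y) + 3*y^2/4 + y/8 + 139/160


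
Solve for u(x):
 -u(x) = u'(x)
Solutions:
 u(x) = C1*exp(-x)


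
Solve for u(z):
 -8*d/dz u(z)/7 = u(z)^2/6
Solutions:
 u(z) = 48/(C1 + 7*z)


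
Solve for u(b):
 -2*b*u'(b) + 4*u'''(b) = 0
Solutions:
 u(b) = C1 + Integral(C2*airyai(2^(2/3)*b/2) + C3*airybi(2^(2/3)*b/2), b)


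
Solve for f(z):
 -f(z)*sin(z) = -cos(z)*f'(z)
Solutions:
 f(z) = C1/cos(z)


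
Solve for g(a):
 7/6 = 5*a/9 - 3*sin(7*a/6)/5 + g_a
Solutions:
 g(a) = C1 - 5*a^2/18 + 7*a/6 - 18*cos(7*a/6)/35


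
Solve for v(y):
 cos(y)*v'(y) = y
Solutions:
 v(y) = C1 + Integral(y/cos(y), y)


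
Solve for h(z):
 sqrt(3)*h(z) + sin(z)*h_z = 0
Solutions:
 h(z) = C1*(cos(z) + 1)^(sqrt(3)/2)/(cos(z) - 1)^(sqrt(3)/2)


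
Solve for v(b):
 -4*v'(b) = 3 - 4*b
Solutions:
 v(b) = C1 + b^2/2 - 3*b/4


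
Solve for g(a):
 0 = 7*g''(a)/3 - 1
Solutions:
 g(a) = C1 + C2*a + 3*a^2/14


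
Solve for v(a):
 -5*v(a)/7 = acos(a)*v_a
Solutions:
 v(a) = C1*exp(-5*Integral(1/acos(a), a)/7)


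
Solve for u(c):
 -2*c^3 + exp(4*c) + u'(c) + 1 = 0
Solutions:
 u(c) = C1 + c^4/2 - c - exp(4*c)/4


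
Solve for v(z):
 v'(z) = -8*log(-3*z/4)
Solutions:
 v(z) = C1 - 8*z*log(-z) + 8*z*(-log(3) + 1 + 2*log(2))


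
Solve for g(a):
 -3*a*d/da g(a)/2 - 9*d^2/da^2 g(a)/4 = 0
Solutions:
 g(a) = C1 + C2*erf(sqrt(3)*a/3)


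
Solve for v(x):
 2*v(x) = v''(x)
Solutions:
 v(x) = C1*exp(-sqrt(2)*x) + C2*exp(sqrt(2)*x)


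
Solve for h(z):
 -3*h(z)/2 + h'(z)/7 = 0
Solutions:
 h(z) = C1*exp(21*z/2)


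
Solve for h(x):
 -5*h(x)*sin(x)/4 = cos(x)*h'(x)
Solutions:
 h(x) = C1*cos(x)^(5/4)


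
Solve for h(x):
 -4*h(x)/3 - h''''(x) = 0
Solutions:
 h(x) = (C1*sin(3^(3/4)*x/3) + C2*cos(3^(3/4)*x/3))*exp(-3^(3/4)*x/3) + (C3*sin(3^(3/4)*x/3) + C4*cos(3^(3/4)*x/3))*exp(3^(3/4)*x/3)


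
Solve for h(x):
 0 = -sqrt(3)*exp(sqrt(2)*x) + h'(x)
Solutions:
 h(x) = C1 + sqrt(6)*exp(sqrt(2)*x)/2


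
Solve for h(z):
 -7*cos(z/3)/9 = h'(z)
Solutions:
 h(z) = C1 - 7*sin(z/3)/3


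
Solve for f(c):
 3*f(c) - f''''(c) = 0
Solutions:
 f(c) = C1*exp(-3^(1/4)*c) + C2*exp(3^(1/4)*c) + C3*sin(3^(1/4)*c) + C4*cos(3^(1/4)*c)


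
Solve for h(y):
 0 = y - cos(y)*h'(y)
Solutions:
 h(y) = C1 + Integral(y/cos(y), y)
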